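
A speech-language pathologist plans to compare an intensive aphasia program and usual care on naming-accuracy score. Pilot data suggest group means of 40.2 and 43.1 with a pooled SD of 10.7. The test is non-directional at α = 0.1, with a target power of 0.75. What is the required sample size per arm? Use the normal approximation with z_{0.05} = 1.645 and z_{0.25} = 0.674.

Cohen's d = |M₁ − M₂| / SD_pooled = |40.2 − 43.1| / 10.7 = 2.9 / 10.7 = 0.271.
For two independent groups with equal n: n = 2·((z_{α/2} + z_β) / d)².
z_{α/2} + z_β = 1.645 + 0.674 = 2.319.
n = 2 × (2.319 / 0.271)² = 2 × 8.557² = 2 × 73.23 = 146.5.
Round up to the next whole participant.

n = 147 per group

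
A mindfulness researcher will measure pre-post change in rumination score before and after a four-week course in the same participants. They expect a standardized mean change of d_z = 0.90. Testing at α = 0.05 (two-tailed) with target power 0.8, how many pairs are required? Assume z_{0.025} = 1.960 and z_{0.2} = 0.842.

n = 10 pairs

For a paired (one-sample on differences) test: n = ((z_{α/2} + z_β) / d)².
z_{α/2} + z_β = 1.960 + 0.842 = 2.802.
n = (2.802 / 0.90)² = 3.113² = 9.69.
Round up.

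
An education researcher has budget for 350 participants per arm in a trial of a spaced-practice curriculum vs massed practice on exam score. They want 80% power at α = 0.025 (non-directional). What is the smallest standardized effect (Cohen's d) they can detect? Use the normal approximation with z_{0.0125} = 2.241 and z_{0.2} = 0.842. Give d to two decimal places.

d_min ≈ 0.23

For two independent groups of n = 350 each: d_min = (z_{α/2} + z_β)·√(2/n).
z-sum = 2.241 + 0.842 = 3.083.
d_min = 3.083 × √(2/350) = 3.083 × 0.0756 = 0.233.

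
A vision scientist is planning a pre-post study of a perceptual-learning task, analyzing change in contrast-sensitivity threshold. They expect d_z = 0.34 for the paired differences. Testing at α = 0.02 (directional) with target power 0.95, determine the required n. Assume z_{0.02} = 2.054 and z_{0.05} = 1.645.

n = 119 pairs

For a paired (one-sample on differences) test: n = ((z_{α} + z_β) / d)².
z_{α} + z_β = 2.054 + 1.645 = 3.699.
n = (3.699 / 0.34)² = 10.879² = 118.36.
Round up.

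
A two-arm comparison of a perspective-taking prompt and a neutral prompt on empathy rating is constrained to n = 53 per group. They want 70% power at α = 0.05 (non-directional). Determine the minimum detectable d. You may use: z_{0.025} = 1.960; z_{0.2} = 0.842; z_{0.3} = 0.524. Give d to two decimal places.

d_min ≈ 0.48

For two independent groups of n = 53 each: d_min = (z_{α/2} + z_β)·√(2/n).
z-sum = 1.960 + 0.524 = 2.484.
d_min = 2.484 × √(2/53) = 2.484 × 0.1943 = 0.483.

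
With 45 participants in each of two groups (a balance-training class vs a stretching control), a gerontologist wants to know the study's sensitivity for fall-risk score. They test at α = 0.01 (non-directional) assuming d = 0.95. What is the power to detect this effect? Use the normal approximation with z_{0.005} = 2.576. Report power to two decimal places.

For two equal groups, power = Φ(d·√(n/2) − z_{α/2}).
d·√(n/2) = 0.95 × √(45/2) = 0.95 × 4.743 = 4.506.
z_β = 4.506 − 2.576 = 1.930.
Power = Φ(1.930) = 0.973.

power ≈ 0.97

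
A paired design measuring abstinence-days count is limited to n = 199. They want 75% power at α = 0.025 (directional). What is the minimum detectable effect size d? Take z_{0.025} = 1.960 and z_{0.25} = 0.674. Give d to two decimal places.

For a single sample (or paired design) of n = 199: d_min = (z_{α} + z_β)/√n.
z-sum = 1.960 + 0.674 = 2.634.
d_min = 2.634 / √199 = 2.634 / 14.107 = 0.187.

d_min ≈ 0.19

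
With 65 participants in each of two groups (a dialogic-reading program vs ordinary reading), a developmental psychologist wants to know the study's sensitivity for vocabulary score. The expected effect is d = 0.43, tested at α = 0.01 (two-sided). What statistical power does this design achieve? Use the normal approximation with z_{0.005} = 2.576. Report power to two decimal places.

For two equal groups, power = Φ(d·√(n/2) − z_{α/2}).
d·√(n/2) = 0.43 × √(65/2) = 0.43 × 5.701 = 2.451.
z_β = 2.451 − 2.576 = -0.125.
Power = Φ(-0.125) = 0.450.

power ≈ 0.45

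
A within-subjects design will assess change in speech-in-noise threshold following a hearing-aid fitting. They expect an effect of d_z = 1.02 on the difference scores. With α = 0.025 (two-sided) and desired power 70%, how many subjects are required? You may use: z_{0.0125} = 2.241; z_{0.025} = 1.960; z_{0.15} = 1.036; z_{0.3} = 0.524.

For a paired (one-sample on differences) test: n = ((z_{α/2} + z_β) / d)².
z_{α/2} + z_β = 2.241 + 0.524 = 2.765.
n = (2.765 / 1.02)² = 2.711² = 7.35.
Round up.

n = 8 pairs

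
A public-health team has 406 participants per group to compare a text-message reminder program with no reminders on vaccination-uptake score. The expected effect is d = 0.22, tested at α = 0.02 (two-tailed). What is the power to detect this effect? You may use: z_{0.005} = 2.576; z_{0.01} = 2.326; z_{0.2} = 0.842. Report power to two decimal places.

For two equal groups, power = Φ(d·√(n/2) − z_{α/2}).
d·√(n/2) = 0.22 × √(406/2) = 0.22 × 14.248 = 3.135.
z_β = 3.135 − 2.326 = 0.809.
Power = Φ(0.809) = 0.791.

power ≈ 0.79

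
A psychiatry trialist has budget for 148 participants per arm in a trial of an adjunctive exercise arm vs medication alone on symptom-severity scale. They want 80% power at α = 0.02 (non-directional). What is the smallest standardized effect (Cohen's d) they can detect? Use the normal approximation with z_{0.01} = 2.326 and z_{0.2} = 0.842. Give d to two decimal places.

For two independent groups of n = 148 each: d_min = (z_{α/2} + z_β)·√(2/n).
z-sum = 2.326 + 0.842 = 3.168.
d_min = 3.168 × √(2/148) = 3.168 × 0.1162 = 0.368.

d_min ≈ 0.37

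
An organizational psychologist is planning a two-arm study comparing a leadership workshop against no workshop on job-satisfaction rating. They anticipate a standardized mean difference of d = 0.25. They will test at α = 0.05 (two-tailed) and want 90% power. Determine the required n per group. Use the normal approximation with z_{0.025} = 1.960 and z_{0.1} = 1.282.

For two independent groups with equal n: n = 2·((z_{α/2} + z_β) / d)².
z_{α/2} + z_β = 1.960 + 1.282 = 3.242.
n = 2 × (3.242 / 0.25)² = 2 × 12.968² = 2 × 168.17 = 336.3.
Round up to the next whole participant.

n = 337 per group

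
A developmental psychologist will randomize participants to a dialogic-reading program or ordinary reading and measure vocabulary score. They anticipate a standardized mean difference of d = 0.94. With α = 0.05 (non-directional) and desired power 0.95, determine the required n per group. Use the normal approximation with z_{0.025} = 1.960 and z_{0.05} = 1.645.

For two independent groups with equal n: n = 2·((z_{α/2} + z_β) / d)².
z_{α/2} + z_β = 1.960 + 1.645 = 3.605.
n = 2 × (3.605 / 0.94)² = 2 × 3.835² = 2 × 14.71 = 29.4.
Round up to the next whole participant.

n = 30 per group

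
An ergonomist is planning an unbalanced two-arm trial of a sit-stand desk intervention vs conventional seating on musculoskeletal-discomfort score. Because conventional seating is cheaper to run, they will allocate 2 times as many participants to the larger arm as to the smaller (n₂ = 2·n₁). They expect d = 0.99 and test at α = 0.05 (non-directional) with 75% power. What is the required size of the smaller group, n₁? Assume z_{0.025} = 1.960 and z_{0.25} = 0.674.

n₁ = 11

With allocation ratio k = n₂/n₁ = 2, Var(x̄₁−x̄₂) = σ²(1/n₁ + 1/(k·n₁)) = σ²·(k+1)/(k·n₁).
So n₁ = (1 + 1/k)·((z_{α/2} + z_β)/d)² = 1.500 × (2.634/0.99)².
n₁ = 1.500 × 7.08 = 10.6.
Round up: n₁ = 11, giving n₂ = 2 × 11 = 22.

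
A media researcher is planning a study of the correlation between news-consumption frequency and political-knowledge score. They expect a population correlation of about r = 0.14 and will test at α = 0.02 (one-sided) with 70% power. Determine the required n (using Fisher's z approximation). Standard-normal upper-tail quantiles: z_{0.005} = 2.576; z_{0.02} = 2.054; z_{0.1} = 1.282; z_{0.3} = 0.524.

n = 338

Fisher's z: C = ½·ln((1+r)/(1−r)) = ½·ln(1.3256) = 0.1409.
n = ((z_{α} + z_β)/C)² + 3.
(2.054 + 0.524) / 0.1409 = 2.578 / 0.1409 = 18.297.
n = 18.297² + 3 = 334.77 + 3 = 337.8.
Round up.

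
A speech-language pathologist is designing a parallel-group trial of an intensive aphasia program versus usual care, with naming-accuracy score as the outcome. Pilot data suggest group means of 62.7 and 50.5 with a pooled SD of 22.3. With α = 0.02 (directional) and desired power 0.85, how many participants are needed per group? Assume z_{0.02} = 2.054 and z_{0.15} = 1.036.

Cohen's d = |M₁ − M₂| / SD_pooled = |62.7 − 50.5| / 22.3 = 12.2 / 22.3 = 0.547.
For two independent groups with equal n: n = 2·((z_{α} + z_β) / d)².
z_{α} + z_β = 2.054 + 1.036 = 3.090.
n = 2 × (3.090 / 0.547)² = 2 × 5.649² = 2 × 31.91 = 63.8.
Round up to the next whole participant.

n = 64 per group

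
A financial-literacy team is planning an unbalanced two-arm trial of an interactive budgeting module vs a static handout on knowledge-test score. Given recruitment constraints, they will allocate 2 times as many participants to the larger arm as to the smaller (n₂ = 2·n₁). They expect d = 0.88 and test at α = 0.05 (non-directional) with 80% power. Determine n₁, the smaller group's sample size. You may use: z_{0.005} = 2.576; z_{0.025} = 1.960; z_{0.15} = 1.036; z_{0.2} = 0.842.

With allocation ratio k = n₂/n₁ = 2, Var(x̄₁−x̄₂) = σ²(1/n₁ + 1/(k·n₁)) = σ²·(k+1)/(k·n₁).
So n₁ = (1 + 1/k)·((z_{α/2} + z_β)/d)² = 1.500 × (2.802/0.88)².
n₁ = 1.500 × 10.14 = 15.2.
Round up: n₁ = 16, giving n₂ = 2 × 16 = 32.

n₁ = 16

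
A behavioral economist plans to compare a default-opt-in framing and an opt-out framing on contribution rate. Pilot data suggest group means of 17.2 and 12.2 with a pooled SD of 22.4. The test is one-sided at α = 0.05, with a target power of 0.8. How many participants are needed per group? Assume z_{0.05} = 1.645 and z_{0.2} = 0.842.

Cohen's d = |M₁ − M₂| / SD_pooled = |17.2 − 12.2| / 22.4 = 5.0 / 22.4 = 0.223.
For two independent groups with equal n: n = 2·((z_{α} + z_β) / d)².
z_{α} + z_β = 1.645 + 0.842 = 2.487.
n = 2 × (2.487 / 0.223)² = 2 × 11.152² = 2 × 124.38 = 248.8.
Round up to the next whole participant.

n = 249 per group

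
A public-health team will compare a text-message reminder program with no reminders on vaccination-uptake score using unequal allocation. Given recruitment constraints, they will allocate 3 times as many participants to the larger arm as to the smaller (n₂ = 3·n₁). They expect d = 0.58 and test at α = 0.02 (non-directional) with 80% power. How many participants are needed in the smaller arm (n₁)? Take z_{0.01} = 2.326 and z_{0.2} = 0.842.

n₁ = 40

With allocation ratio k = n₂/n₁ = 3, Var(x̄₁−x̄₂) = σ²(1/n₁ + 1/(k·n₁)) = σ²·(k+1)/(k·n₁).
So n₁ = (1 + 1/k)·((z_{α/2} + z_β)/d)² = 1.333 × (3.168/0.58)².
n₁ = 1.333 × 29.83 = 39.8.
Round up: n₁ = 40, giving n₂ = 3 × 40 = 120.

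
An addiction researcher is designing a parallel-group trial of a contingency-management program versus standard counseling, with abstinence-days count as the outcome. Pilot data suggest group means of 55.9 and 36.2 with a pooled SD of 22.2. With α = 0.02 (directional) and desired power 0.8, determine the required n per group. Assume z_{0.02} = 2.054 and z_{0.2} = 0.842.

n = 22 per group

Cohen's d = |M₁ − M₂| / SD_pooled = |55.9 − 36.2| / 22.2 = 19.7 / 22.2 = 0.887.
For two independent groups with equal n: n = 2·((z_{α} + z_β) / d)².
z_{α} + z_β = 2.054 + 0.842 = 2.896.
n = 2 × (2.896 / 0.887)² = 2 × 3.265² = 2 × 10.66 = 21.3.
Round up to the next whole participant.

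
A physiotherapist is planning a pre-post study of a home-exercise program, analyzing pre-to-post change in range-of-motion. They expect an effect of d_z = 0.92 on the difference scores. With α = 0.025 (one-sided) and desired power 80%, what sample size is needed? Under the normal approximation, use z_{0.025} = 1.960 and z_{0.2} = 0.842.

For a paired (one-sample on differences) test: n = ((z_{α} + z_β) / d)².
z_{α} + z_β = 1.960 + 0.842 = 2.802.
n = (2.802 / 0.92)² = 3.046² = 9.28.
Round up.

n = 10 pairs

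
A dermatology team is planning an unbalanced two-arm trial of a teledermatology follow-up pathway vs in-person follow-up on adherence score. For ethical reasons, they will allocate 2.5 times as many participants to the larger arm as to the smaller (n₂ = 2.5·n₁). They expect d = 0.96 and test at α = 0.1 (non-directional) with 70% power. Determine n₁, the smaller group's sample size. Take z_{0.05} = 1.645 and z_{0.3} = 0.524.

n₁ = 8

With allocation ratio k = n₂/n₁ = 2.5, Var(x̄₁−x̄₂) = σ²(1/n₁ + 1/(k·n₁)) = σ²·(k+1)/(k·n₁).
So n₁ = (1 + 1/k)·((z_{α/2} + z_β)/d)² = 1.400 × (2.169/0.96)².
n₁ = 1.400 × 5.10 = 7.1.
Round up: n₁ = 8, giving n₂ = 2.5 × 8 = 20.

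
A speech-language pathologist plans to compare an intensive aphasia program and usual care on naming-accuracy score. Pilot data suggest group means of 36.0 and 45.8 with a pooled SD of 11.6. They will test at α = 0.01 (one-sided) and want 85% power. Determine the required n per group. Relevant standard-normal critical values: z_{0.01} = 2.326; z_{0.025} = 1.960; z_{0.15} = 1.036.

n = 32 per group

Cohen's d = |M₁ − M₂| / SD_pooled = |36.0 − 45.8| / 11.6 = 9.8 / 11.6 = 0.845.
For two independent groups with equal n: n = 2·((z_{α} + z_β) / d)².
z_{α} + z_β = 2.326 + 1.036 = 3.362.
n = 2 × (3.362 / 0.845)² = 2 × 3.979² = 2 × 15.83 = 31.7.
Round up to the next whole participant.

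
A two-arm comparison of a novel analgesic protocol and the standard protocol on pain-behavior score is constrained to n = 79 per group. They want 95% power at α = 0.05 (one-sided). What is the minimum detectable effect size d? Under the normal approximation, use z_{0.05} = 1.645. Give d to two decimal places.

For two independent groups of n = 79 each: d_min = (z_{α} + z_β)·√(2/n).
z-sum = 1.645 + 1.645 = 3.290.
d_min = 3.290 × √(2/79) = 3.290 × 0.1591 = 0.523.

d_min ≈ 0.52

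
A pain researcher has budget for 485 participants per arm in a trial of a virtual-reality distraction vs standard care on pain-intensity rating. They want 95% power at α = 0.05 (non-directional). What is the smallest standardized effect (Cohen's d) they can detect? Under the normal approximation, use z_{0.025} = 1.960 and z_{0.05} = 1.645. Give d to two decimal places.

For two independent groups of n = 485 each: d_min = (z_{α/2} + z_β)·√(2/n).
z-sum = 1.960 + 1.645 = 3.605.
d_min = 3.605 × √(2/485) = 3.605 × 0.0642 = 0.231.

d_min ≈ 0.23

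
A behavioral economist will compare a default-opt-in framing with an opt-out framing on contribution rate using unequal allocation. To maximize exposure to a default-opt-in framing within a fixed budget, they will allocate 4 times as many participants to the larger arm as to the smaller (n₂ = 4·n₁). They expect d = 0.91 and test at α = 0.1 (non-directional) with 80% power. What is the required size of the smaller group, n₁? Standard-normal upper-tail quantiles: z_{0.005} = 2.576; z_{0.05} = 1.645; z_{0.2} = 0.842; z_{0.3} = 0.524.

n₁ = 10

With allocation ratio k = n₂/n₁ = 4, Var(x̄₁−x̄₂) = σ²(1/n₁ + 1/(k·n₁)) = σ²·(k+1)/(k·n₁).
So n₁ = (1 + 1/k)·((z_{α/2} + z_β)/d)² = 1.250 × (2.487/0.91)².
n₁ = 1.250 × 7.47 = 9.3.
Round up: n₁ = 10, giving n₂ = 4 × 10 = 40.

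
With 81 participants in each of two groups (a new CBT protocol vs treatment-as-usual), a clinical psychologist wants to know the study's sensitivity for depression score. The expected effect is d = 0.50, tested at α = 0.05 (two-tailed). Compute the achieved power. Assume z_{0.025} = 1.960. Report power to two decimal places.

power ≈ 0.89

For two equal groups, power = Φ(d·√(n/2) − z_{α/2}).
d·√(n/2) = 0.50 × √(81/2) = 0.50 × 6.364 = 3.182.
z_β = 3.182 − 1.960 = 1.222.
Power = Φ(1.222) = 0.889.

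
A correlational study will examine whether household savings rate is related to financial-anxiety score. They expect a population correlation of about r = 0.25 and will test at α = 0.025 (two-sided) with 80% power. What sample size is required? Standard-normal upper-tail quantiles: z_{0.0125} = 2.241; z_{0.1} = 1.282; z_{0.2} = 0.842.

n = 149

Fisher's z: C = ½·ln((1+r)/(1−r)) = ½·ln(1.6667) = 0.2554.
n = ((z_{α/2} + z_β)/C)² + 3.
(2.241 + 0.842) / 0.2554 = 3.083 / 0.2554 = 12.071.
n = 12.071² + 3 = 145.72 + 3 = 148.7.
Round up.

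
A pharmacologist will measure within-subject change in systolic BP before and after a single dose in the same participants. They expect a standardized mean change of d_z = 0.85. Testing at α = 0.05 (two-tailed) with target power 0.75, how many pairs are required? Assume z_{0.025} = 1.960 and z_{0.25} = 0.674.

For a paired (one-sample on differences) test: n = ((z_{α/2} + z_β) / d)².
z_{α/2} + z_β = 1.960 + 0.674 = 2.634.
n = (2.634 / 0.85)² = 3.099² = 9.60.
Round up.

n = 10 pairs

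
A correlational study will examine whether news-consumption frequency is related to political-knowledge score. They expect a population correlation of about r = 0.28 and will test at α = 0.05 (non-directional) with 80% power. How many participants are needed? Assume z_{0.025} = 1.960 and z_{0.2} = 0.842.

n = 98

Fisher's z: C = ½·ln((1+r)/(1−r)) = ½·ln(1.7778) = 0.2877.
n = ((z_{α/2} + z_β)/C)² + 3.
(1.960 + 0.842) / 0.2877 = 2.802 / 0.2877 = 9.739.
n = 9.739² + 3 = 94.85 + 3 = 97.9.
Round up.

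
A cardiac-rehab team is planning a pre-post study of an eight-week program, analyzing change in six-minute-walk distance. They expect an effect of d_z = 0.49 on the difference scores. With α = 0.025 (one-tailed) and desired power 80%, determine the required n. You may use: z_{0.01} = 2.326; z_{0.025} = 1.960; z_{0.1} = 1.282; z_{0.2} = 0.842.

n = 33 pairs

For a paired (one-sample on differences) test: n = ((z_{α} + z_β) / d)².
z_{α} + z_β = 1.960 + 0.842 = 2.802.
n = (2.802 / 0.49)² = 5.718² = 32.70.
Round up.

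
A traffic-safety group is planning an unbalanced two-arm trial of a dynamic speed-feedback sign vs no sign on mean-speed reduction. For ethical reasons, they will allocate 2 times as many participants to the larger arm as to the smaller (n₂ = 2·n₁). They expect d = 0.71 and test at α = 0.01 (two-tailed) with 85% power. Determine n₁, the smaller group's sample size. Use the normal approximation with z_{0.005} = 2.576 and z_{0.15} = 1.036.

n₁ = 39

With allocation ratio k = n₂/n₁ = 2, Var(x̄₁−x̄₂) = σ²(1/n₁ + 1/(k·n₁)) = σ²·(k+1)/(k·n₁).
So n₁ = (1 + 1/k)·((z_{α/2} + z_β)/d)² = 1.500 × (3.612/0.71)².
n₁ = 1.500 × 25.88 = 38.8.
Round up: n₁ = 39, giving n₂ = 2 × 39 = 78.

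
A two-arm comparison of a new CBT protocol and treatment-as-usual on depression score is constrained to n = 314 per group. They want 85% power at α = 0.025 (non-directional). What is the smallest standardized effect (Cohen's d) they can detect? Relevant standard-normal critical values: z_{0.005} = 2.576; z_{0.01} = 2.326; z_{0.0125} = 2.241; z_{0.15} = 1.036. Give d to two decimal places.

For two independent groups of n = 314 each: d_min = (z_{α/2} + z_β)·√(2/n).
z-sum = 2.241 + 1.036 = 3.277.
d_min = 3.277 × √(2/314) = 3.277 × 0.0798 = 0.262.

d_min ≈ 0.26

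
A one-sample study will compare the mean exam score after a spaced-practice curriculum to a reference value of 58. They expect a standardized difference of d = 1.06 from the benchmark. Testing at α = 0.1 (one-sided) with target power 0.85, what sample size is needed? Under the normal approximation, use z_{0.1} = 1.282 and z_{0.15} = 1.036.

n = 5

For a one-sample test: n = ((z_{α} + z_β) / d)².
z_{α} + z_β = 1.282 + 1.036 = 2.318.
n = (2.318 / 1.06)² = 2.187² = 4.78.
Round up.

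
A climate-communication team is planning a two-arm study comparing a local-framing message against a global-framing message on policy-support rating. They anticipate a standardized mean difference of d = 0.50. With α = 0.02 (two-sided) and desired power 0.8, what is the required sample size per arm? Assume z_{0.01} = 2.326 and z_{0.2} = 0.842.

n = 81 per group

For two independent groups with equal n: n = 2·((z_{α/2} + z_β) / d)².
z_{α/2} + z_β = 2.326 + 0.842 = 3.168.
n = 2 × (3.168 / 0.50)² = 2 × 6.336² = 2 × 40.14 = 80.3.
Round up to the next whole participant.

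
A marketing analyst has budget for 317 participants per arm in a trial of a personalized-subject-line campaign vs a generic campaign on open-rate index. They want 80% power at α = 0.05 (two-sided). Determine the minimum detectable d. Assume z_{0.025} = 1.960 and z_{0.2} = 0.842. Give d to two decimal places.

d_min ≈ 0.22

For two independent groups of n = 317 each: d_min = (z_{α/2} + z_β)·√(2/n).
z-sum = 1.960 + 0.842 = 2.802.
d_min = 2.802 × √(2/317) = 2.802 × 0.0794 = 0.223.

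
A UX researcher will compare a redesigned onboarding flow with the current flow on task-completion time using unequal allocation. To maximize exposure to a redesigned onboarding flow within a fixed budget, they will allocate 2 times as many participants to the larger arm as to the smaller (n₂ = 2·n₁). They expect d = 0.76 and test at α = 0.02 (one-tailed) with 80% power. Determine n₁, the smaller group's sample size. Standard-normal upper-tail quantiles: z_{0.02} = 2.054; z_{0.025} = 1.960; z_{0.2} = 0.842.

With allocation ratio k = n₂/n₁ = 2, Var(x̄₁−x̄₂) = σ²(1/n₁ + 1/(k·n₁)) = σ²·(k+1)/(k·n₁).
So n₁ = (1 + 1/k)·((z_{α} + z_β)/d)² = 1.500 × (2.896/0.76)².
n₁ = 1.500 × 14.52 = 21.8.
Round up: n₁ = 22, giving n₂ = 2 × 22 = 44.

n₁ = 22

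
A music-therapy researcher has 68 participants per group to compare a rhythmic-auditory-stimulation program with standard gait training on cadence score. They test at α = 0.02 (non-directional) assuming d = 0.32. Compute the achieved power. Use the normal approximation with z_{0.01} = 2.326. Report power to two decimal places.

power ≈ 0.32

For two equal groups, power = Φ(d·√(n/2) − z_{α/2}).
d·√(n/2) = 0.32 × √(68/2) = 0.32 × 5.831 = 1.866.
z_β = 1.866 − 2.326 = -0.460.
Power = Φ(-0.460) = 0.323.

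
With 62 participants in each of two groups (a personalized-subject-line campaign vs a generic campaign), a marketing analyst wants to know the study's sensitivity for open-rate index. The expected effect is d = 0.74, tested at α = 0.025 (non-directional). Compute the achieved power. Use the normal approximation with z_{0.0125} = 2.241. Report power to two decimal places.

power ≈ 0.97

For two equal groups, power = Φ(d·√(n/2) − z_{α/2}).
d·√(n/2) = 0.74 × √(62/2) = 0.74 × 5.568 = 4.120.
z_β = 4.120 − 2.241 = 1.879.
Power = Φ(1.879) = 0.970.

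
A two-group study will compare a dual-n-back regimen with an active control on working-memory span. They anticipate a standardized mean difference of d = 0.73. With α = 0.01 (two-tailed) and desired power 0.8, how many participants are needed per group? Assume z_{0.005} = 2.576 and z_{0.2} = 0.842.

For two independent groups with equal n: n = 2·((z_{α/2} + z_β) / d)².
z_{α/2} + z_β = 2.576 + 0.842 = 3.418.
n = 2 × (3.418 / 0.73)² = 2 × 4.682² = 2 × 21.92 = 43.8.
Round up to the next whole participant.

n = 44 per group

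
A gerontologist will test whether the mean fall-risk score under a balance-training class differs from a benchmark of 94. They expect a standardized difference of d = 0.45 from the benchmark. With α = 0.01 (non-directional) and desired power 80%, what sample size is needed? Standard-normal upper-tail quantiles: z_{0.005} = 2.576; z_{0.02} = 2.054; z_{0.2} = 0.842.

For a one-sample test: n = ((z_{α/2} + z_β) / d)².
z_{α/2} + z_β = 2.576 + 0.842 = 3.418.
n = (3.418 / 0.45)² = 7.596² = 57.69.
Round up.

n = 58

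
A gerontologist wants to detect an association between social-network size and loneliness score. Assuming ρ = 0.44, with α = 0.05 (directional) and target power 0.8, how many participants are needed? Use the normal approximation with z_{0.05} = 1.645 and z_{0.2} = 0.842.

n = 31

Fisher's z: C = ½·ln((1+r)/(1−r)) = ½·ln(2.5714) = 0.4722.
n = ((z_{α} + z_β)/C)² + 3.
(1.645 + 0.842) / 0.4722 = 2.487 / 0.4722 = 5.267.
n = 5.267² + 3 = 27.74 + 3 = 30.7.
Round up.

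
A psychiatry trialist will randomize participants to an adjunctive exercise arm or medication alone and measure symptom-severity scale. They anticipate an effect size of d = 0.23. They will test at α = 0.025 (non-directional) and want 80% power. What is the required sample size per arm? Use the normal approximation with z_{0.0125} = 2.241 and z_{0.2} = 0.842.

n = 360 per group

For two independent groups with equal n: n = 2·((z_{α/2} + z_β) / d)².
z_{α/2} + z_β = 2.241 + 0.842 = 3.083.
n = 2 × (3.083 / 0.23)² = 2 × 13.404² = 2 × 179.68 = 359.4.
Round up to the next whole participant.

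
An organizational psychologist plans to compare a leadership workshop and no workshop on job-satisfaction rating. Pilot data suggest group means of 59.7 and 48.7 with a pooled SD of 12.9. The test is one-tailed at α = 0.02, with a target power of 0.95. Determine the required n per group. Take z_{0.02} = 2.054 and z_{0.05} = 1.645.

n = 38 per group

Cohen's d = |M₁ − M₂| / SD_pooled = |59.7 − 48.7| / 12.9 = 11.0 / 12.9 = 0.853.
For two independent groups with equal n: n = 2·((z_{α} + z_β) / d)².
z_{α} + z_β = 2.054 + 1.645 = 3.699.
n = 2 × (3.699 / 0.853)² = 2 × 4.336² = 2 × 18.80 = 37.6.
Round up to the next whole participant.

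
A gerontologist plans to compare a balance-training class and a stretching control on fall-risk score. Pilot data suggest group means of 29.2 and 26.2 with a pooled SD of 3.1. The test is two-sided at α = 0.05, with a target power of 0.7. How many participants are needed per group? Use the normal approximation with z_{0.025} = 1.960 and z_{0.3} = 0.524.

n = 14 per group

Cohen's d = |M₁ − M₂| / SD_pooled = |29.2 − 26.2| / 3.1 = 3.0 / 3.1 = 0.968.
For two independent groups with equal n: n = 2·((z_{α/2} + z_β) / d)².
z_{α/2} + z_β = 1.960 + 0.524 = 2.484.
n = 2 × (2.484 / 0.968)² = 2 × 2.566² = 2 × 6.58 = 13.2.
Round up to the next whole participant.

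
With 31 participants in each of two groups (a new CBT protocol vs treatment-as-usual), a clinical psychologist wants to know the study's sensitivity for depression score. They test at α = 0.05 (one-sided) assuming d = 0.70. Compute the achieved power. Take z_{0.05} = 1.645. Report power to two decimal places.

For two equal groups, power = Φ(d·√(n/2) − z_{α}).
d·√(n/2) = 0.70 × √(31/2) = 0.70 × 3.937 = 2.756.
z_β = 2.756 − 1.645 = 1.111.
Power = Φ(1.111) = 0.867.

power ≈ 0.87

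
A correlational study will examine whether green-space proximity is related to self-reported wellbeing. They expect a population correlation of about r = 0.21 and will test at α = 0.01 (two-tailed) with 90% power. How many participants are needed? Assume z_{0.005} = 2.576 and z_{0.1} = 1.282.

Fisher's z: C = ½·ln((1+r)/(1−r)) = ½·ln(1.5316) = 0.2132.
n = ((z_{α/2} + z_β)/C)² + 3.
(2.576 + 1.282) / 0.2132 = 3.858 / 0.2132 = 18.096.
n = 18.096² + 3 = 327.45 + 3 = 330.5.
Round up.

n = 331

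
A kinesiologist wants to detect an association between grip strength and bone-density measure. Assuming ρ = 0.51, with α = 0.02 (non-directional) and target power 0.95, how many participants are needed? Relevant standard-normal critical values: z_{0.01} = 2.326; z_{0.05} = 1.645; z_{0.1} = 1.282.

Fisher's z: C = ½·ln((1+r)/(1−r)) = ½·ln(3.0816) = 0.5627.
n = ((z_{α/2} + z_β)/C)² + 3.
(2.326 + 1.645) / 0.5627 = 3.971 / 0.5627 = 7.057.
n = 7.057² + 3 = 49.80 + 3 = 52.8.
Round up.

n = 53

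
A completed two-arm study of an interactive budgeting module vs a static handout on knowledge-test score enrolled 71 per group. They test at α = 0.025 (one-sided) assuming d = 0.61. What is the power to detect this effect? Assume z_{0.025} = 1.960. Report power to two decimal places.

For two equal groups, power = Φ(d·√(n/2) − z_{α}).
d·√(n/2) = 0.61 × √(71/2) = 0.61 × 5.958 = 3.634.
z_β = 3.634 − 1.960 = 1.674.
Power = Φ(1.674) = 0.953.

power ≈ 0.95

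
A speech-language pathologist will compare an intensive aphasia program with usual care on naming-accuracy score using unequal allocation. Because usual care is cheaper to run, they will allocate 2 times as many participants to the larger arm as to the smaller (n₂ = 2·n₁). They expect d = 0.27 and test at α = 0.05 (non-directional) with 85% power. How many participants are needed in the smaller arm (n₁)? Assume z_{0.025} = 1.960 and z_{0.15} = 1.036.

With allocation ratio k = n₂/n₁ = 2, Var(x̄₁−x̄₂) = σ²(1/n₁ + 1/(k·n₁)) = σ²·(k+1)/(k·n₁).
So n₁ = (1 + 1/k)·((z_{α/2} + z_β)/d)² = 1.500 × (2.996/0.27)².
n₁ = 1.500 × 123.13 = 184.7.
Round up: n₁ = 185, giving n₂ = 2 × 185 = 370.

n₁ = 185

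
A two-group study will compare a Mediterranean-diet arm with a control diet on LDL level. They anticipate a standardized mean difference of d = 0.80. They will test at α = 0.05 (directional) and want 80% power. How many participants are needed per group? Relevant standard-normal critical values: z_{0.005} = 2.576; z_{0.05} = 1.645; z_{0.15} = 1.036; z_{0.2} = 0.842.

For two independent groups with equal n: n = 2·((z_{α} + z_β) / d)².
z_{α} + z_β = 1.645 + 0.842 = 2.487.
n = 2 × (2.487 / 0.80)² = 2 × 3.109² = 2 × 9.66 = 19.3.
Round up to the next whole participant.

n = 20 per group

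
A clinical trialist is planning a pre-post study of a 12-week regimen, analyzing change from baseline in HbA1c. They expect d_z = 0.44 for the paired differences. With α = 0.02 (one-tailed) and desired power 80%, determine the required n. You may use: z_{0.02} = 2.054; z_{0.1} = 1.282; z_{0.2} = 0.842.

n = 44 pairs

For a paired (one-sample on differences) test: n = ((z_{α} + z_β) / d)².
z_{α} + z_β = 2.054 + 0.842 = 2.896.
n = (2.896 / 0.44)² = 6.582² = 43.32.
Round up.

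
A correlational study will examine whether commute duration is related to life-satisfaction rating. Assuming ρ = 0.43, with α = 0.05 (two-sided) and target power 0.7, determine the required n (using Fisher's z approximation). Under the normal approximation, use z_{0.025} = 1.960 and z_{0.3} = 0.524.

n = 33

Fisher's z: C = ½·ln((1+r)/(1−r)) = ½·ln(2.5088) = 0.4599.
n = ((z_{α/2} + z_β)/C)² + 3.
(1.960 + 0.524) / 0.4599 = 2.484 / 0.4599 = 5.401.
n = 5.401² + 3 = 29.17 + 3 = 32.2.
Round up.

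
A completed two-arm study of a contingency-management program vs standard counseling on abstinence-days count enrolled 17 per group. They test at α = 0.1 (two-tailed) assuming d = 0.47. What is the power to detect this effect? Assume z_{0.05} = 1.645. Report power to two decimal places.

power ≈ 0.39

For two equal groups, power = Φ(d·√(n/2) − z_{α/2}).
d·√(n/2) = 0.47 × √(17/2) = 0.47 × 2.915 = 1.370.
z_β = 1.370 − 1.645 = -0.275.
Power = Φ(-0.275) = 0.392.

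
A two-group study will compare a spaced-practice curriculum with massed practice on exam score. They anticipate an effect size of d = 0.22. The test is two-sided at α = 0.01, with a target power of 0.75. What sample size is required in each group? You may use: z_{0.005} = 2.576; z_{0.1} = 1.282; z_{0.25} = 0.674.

n = 437 per group

For two independent groups with equal n: n = 2·((z_{α/2} + z_β) / d)².
z_{α/2} + z_β = 2.576 + 0.674 = 3.250.
n = 2 × (3.250 / 0.22)² = 2 × 14.773² = 2 × 218.23 = 436.5.
Round up to the next whole participant.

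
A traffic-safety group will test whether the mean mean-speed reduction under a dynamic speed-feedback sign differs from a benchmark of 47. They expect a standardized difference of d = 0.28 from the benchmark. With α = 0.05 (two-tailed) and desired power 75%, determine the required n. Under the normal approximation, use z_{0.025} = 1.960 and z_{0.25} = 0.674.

For a one-sample test: n = ((z_{α/2} + z_β) / d)².
z_{α/2} + z_β = 1.960 + 0.674 = 2.634.
n = (2.634 / 0.28)² = 9.407² = 88.49.
Round up.

n = 89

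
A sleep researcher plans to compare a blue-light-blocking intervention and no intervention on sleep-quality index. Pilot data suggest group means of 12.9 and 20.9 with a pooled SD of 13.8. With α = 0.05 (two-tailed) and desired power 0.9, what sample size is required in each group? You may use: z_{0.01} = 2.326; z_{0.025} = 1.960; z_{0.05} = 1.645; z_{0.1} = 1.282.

Cohen's d = |M₁ − M₂| / SD_pooled = |12.9 − 20.9| / 13.8 = 8.0 / 13.8 = 0.580.
For two independent groups with equal n: n = 2·((z_{α/2} + z_β) / d)².
z_{α/2} + z_β = 1.960 + 1.282 = 3.242.
n = 2 × (3.242 / 0.580)² = 2 × 5.590² = 2 × 31.24 = 62.5.
Round up to the next whole participant.

n = 63 per group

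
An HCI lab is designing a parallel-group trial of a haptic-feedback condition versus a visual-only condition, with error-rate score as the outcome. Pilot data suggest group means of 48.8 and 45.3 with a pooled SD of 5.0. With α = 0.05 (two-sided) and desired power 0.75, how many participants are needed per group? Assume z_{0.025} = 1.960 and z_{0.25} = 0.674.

Cohen's d = |M₁ − M₂| / SD_pooled = |48.8 − 45.3| / 5.0 = 3.5 / 5.0 = 0.700.
For two independent groups with equal n: n = 2·((z_{α/2} + z_β) / d)².
z_{α/2} + z_β = 1.960 + 0.674 = 2.634.
n = 2 × (2.634 / 0.700)² = 2 × 3.763² = 2 × 14.16 = 28.3.
Round up to the next whole participant.

n = 29 per group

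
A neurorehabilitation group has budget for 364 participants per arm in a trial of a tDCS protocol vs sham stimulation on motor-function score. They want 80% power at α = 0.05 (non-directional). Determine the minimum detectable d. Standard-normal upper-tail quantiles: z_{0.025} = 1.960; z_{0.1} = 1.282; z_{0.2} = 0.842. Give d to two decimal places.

d_min ≈ 0.21

For two independent groups of n = 364 each: d_min = (z_{α/2} + z_β)·√(2/n).
z-sum = 1.960 + 0.842 = 2.802.
d_min = 2.802 × √(2/364) = 2.802 × 0.0741 = 0.208.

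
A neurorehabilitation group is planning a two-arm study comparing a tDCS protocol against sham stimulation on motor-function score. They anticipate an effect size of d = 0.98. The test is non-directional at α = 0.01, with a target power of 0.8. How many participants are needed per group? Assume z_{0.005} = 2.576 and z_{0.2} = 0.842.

n = 25 per group

For two independent groups with equal n: n = 2·((z_{α/2} + z_β) / d)².
z_{α/2} + z_β = 2.576 + 0.842 = 3.418.
n = 2 × (3.418 / 0.98)² = 2 × 3.488² = 2 × 12.16 = 24.3.
Round up to the next whole participant.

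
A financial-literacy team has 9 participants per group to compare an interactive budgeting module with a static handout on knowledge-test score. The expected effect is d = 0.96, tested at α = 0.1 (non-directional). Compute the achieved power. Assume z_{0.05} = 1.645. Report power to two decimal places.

power ≈ 0.65

For two equal groups, power = Φ(d·√(n/2) − z_{α/2}).
d·√(n/2) = 0.96 × √(9/2) = 0.96 × 2.121 = 2.036.
z_β = 2.036 − 1.645 = 0.391.
Power = Φ(0.391) = 0.652.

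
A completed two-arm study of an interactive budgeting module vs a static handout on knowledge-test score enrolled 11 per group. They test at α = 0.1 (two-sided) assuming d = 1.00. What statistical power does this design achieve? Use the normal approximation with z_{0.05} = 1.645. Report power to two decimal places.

power ≈ 0.76

For two equal groups, power = Φ(d·√(n/2) − z_{α/2}).
d·√(n/2) = 1.00 × √(11/2) = 1.00 × 2.345 = 2.345.
z_β = 2.345 − 1.645 = 0.700.
Power = Φ(0.700) = 0.758.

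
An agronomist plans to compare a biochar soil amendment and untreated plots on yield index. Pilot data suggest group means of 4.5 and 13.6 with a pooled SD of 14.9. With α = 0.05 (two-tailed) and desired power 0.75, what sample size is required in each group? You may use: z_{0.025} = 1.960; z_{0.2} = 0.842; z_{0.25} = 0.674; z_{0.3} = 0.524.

n = 38 per group

Cohen's d = |M₁ − M₂| / SD_pooled = |4.5 − 13.6| / 14.9 = 9.1 / 14.9 = 0.611.
For two independent groups with equal n: n = 2·((z_{α/2} + z_β) / d)².
z_{α/2} + z_β = 1.960 + 0.674 = 2.634.
n = 2 × (2.634 / 0.611)² = 2 × 4.311² = 2 × 18.58 = 37.2.
Round up to the next whole participant.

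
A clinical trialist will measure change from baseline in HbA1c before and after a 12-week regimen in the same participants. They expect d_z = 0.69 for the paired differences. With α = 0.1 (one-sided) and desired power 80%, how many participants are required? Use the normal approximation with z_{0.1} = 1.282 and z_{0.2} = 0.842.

n = 10 pairs

For a paired (one-sample on differences) test: n = ((z_{α} + z_β) / d)².
z_{α} + z_β = 1.282 + 0.842 = 2.124.
n = (2.124 / 0.69)² = 3.078² = 9.48.
Round up.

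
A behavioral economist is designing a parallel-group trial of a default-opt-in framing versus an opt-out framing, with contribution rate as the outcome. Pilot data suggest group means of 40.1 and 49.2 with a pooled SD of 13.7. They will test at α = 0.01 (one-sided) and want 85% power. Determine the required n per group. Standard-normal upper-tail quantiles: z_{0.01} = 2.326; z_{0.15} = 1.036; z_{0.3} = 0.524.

n = 52 per group

Cohen's d = |M₁ − M₂| / SD_pooled = |40.1 − 49.2| / 13.7 = 9.1 / 13.7 = 0.664.
For two independent groups with equal n: n = 2·((z_{α} + z_β) / d)².
z_{α} + z_β = 2.326 + 1.036 = 3.362.
n = 2 × (3.362 / 0.664)² = 2 × 5.063² = 2 × 25.64 = 51.3.
Round up to the next whole participant.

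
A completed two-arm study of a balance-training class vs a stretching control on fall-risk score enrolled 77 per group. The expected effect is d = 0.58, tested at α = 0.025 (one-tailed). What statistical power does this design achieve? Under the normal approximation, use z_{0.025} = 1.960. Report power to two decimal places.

For two equal groups, power = Φ(d·√(n/2) − z_{α}).
d·√(n/2) = 0.58 × √(77/2) = 0.58 × 6.205 = 3.599.
z_β = 3.599 − 1.960 = 1.639.
Power = Φ(1.639) = 0.949.

power ≈ 0.95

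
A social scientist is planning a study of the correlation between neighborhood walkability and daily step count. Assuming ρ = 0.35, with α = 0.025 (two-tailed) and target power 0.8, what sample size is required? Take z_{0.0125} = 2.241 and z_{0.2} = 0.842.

Fisher's z: C = ½·ln((1+r)/(1−r)) = ½·ln(2.0769) = 0.3654.
n = ((z_{α/2} + z_β)/C)² + 3.
(2.241 + 0.842) / 0.3654 = 3.083 / 0.3654 = 8.437.
n = 8.437² + 3 = 71.19 + 3 = 74.2.
Round up.

n = 75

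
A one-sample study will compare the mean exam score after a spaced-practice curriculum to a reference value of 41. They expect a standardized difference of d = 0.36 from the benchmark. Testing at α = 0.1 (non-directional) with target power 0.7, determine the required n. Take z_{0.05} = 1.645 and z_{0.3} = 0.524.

For a one-sample test: n = ((z_{α/2} + z_β) / d)².
z_{α/2} + z_β = 1.645 + 0.524 = 2.169.
n = (2.169 / 0.36)² = 6.025² = 36.30.
Round up.

n = 37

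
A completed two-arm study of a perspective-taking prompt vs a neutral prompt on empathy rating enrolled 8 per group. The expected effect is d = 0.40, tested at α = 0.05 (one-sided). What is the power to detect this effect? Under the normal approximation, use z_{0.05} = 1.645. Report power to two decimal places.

For two equal groups, power = Φ(d·√(n/2) − z_{α}).
d·√(n/2) = 0.40 × √(8/2) = 0.40 × 2.000 = 0.800.
z_β = 0.800 − 1.645 = -0.845.
Power = Φ(-0.845) = 0.199.

power ≈ 0.20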